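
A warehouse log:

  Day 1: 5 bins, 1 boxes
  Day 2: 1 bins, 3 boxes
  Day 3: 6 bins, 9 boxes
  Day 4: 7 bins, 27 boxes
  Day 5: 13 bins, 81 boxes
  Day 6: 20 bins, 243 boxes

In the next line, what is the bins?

33

Bins — each term is the sum of the two before it: 5, 1, 6, 7, 13, 20 → 33.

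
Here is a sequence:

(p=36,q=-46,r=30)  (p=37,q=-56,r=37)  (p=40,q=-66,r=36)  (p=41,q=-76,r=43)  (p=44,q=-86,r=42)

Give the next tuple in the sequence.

P: alternating steps +1, +3, +1, +3, …, so 36, 37, 40, 41, 44 → 45.
For the q, −10 each step: -46, -56, -66, -76, -86 → -96.
R — alternating steps +7, −1, +7, −1, …: 30, 37, 36, 43, 42 → 49.
Putting it together: (p=45,q=-96,r=49).

(p=45,q=-96,r=49)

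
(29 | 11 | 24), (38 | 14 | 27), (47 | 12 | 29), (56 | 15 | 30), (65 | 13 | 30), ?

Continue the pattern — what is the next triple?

First entry: 29, 38, 47, 56, 65 → 74 (+9 each step).
Second entry goes 11, 14, 12, 15, 13 → 16 (alternating steps +3, −2, +3, −2, …).
Third entry: differences are 3, 2, 1, … (decreasing by 1 each time); 24, 27, 29, 30, 30 → 29.
Putting it together: (74 | 16 | 29).

(74 | 16 | 29)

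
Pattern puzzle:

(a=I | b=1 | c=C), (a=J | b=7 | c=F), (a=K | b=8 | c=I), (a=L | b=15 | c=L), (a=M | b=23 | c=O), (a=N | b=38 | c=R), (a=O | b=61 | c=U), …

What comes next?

(a=P | b=99 | c=X)

For the a, letters move forward 1 place in the alphabet: I, J, K, L, M, N, O → P.
B: each term is the sum of the two before it, so 1, 7, 8, 15, 23, 38, 61 → 99.
C — letters move forward 3 places in the alphabet: C, F, I, L, O, R, U → X.
So the next element is (a=P | b=99 | c=X).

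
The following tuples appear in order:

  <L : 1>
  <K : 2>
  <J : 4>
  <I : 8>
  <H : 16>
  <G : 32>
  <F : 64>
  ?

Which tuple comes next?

<E : 128>

Letter: L, K, J, I, H, G, F → E (letters move back 1 place in the alphabet).
Second part goes 1, 2, 4, 8, 16, 32, 64 → 128 (×2 each step).
Putting it together: <E : 128>.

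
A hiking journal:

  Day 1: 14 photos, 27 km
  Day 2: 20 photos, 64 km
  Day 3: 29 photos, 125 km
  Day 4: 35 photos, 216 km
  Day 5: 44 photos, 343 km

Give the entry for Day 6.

Photos — alternating steps +6, +9, +6, +9, …: 14, 20, 29, 35, 44 → 50.
Km: perfect cubes: 3³, 4³, 5³, …; 27, 64, 125, 216, 343 → 512.
Combining the parts gives 50 photos, 512 km.

50 photos, 512 km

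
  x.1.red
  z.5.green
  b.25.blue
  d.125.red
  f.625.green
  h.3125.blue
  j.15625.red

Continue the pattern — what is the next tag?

l.78125.green

Letter: letters move forward 2 places in the alphabet, wrapping Z→A; x, z, b, d, f, h, j → l.
Second component: ×5 each step; 1, 5, 25, 125, 625, 3125, 15625 → 78125.
Colour: repeats red → green → blue; red, green, blue, red, green, blue, red → green.
Combining the parts gives l.78125.green.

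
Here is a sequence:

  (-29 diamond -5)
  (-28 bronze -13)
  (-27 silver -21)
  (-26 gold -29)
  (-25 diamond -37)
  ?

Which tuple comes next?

(-24 bronze -45)

First value: +1 each step, so -29, -28, -27, -26, -25 → -24.
For the rank, repeats diamond → bronze → silver → gold: diamond, bronze, silver, gold, diamond → bronze.
Third value goes -5, -13, -21, -29, -37 → -45 (−8 each step).
So the next tuple is (-24 bronze -45).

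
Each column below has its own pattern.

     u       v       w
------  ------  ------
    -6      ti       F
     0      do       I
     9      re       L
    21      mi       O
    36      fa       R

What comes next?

54  sol  U

Column u goes -6, 0, 9, 21, 36 → 54 (differences are 6, 9, 12, … (increasing by 3 each time)).
Column v goes ti, do, re, mi, fa → sol (runs through the solfège scale do→ti).
Column w: letters move forward 3 places in the alphabet, so F, I, L, O, R → U.
So the next row is 54  sol  U.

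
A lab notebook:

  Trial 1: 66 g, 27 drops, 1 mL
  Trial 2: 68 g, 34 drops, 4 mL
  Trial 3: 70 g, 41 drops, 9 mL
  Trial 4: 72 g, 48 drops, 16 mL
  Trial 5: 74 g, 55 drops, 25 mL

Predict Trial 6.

76 g, 62 drops, 36 mL

G: 66, 68, 70, 72, 74 → 76 (+2 each step).
Drops: +7 each step, so 27, 34, 41, 48, 55 → 62.
ML goes 1, 4, 9, 16, 25 → 36 (perfect squares: 1², 2², 3², …).
Combining the parts gives 76 g, 62 drops, 36 mL.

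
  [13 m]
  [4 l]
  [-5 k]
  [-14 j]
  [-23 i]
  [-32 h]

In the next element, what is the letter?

g

For the first component, −9 each step: 13, 4, -5, -14, -23, -32 → -41.
Letter goes m, l, k, j, i, h → g (letters move back 1 place in the alphabet).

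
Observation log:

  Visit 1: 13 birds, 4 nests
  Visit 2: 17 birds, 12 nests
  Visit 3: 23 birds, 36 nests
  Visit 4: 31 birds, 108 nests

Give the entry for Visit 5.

41 birds, 324 nests

Birds goes 13, 17, 23, 31 → 41 (differences are 4, 6, 8, … (increasing by 2 each time)).
Nests goes 4, 12, 36, 108 → 324 (×3 each step).
Putting it together: 41 birds, 324 nests.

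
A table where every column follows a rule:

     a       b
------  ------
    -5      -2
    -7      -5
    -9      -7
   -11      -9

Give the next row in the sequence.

-13  -11

Column a: −2 each step; -5, -7, -9, -11 → -13.
Column b: always the previous value of the column a; -2, -5, -7, -9 → -11.
So the next row is -13  -11.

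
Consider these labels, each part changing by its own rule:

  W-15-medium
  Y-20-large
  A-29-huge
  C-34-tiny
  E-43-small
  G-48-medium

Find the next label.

Letter: letters move forward 2 places in the alphabet, wrapping Z→A, so W, Y, A, C, E, G → I.
Second component goes 15, 20, 29, 34, 43, 48 → 57 (alternating steps +5, +9, +5, +9, …).
For the size, repeats medium → large → huge → tiny → small: medium, large, huge, tiny, small, medium → large.
So the next label is I-57-large.

I-57-large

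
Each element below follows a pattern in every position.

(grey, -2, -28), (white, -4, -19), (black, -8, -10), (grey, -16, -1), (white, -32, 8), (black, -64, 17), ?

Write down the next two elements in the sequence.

(grey, -128, 26), (white, -256, 35)

Shade goes grey, white, black, grey, white, black → grey → white (repeats grey → white → black).
Second slot: ×2 each step; -2, -4, -8, -16, -32, -64 → -128 → -256.
For the third slot, +9 each step: -28, -19, -10, -1, 8, 17 → 26 → 35.
Putting the parts together: (grey, -128, 26) and then (white, -256, 35).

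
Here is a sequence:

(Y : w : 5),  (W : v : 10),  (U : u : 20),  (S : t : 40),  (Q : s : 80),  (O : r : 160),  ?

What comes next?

First letter — letters move back 2 places in the alphabet: Y, W, U, S, Q, O → M.
Second letter goes w, v, u, t, s, r → q (letters move back 1 place in the alphabet).
Third part goes 5, 10, 20, 40, 80, 160 → 320 (×2 each step).
Combining the parts gives (M : q : 320).

(M : q : 320)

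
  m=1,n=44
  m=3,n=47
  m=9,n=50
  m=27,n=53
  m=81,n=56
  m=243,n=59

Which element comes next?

M goes 1, 3, 9, 27, 81, 243 → 729 (×3 each step).
N — +3 each step: 44, 47, 50, 53, 56, 59 → 62.
So the next element is m=729,n=62.

m=729,n=62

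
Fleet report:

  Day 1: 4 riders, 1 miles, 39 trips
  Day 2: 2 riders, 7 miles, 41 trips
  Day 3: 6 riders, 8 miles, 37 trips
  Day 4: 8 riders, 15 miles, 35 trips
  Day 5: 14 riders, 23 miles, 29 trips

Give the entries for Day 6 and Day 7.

22 riders, 38 miles, 21 trips; 36 riders, 61 miles, 7 trips

Riders: each term is the sum of the two before it, so 4, 2, 6, 8, 14 → 22 → 36.
Miles: each term is the sum of the two before it, so 1, 7, 8, 15, 23 → 38 → 61.
Trips: together with the riders always sums to 43; 39, 41, 37, 35, 29 → 21 → 7.
Putting the parts together: 22 riders, 38 miles, 21 trips and then 36 riders, 61 miles, 7 trips.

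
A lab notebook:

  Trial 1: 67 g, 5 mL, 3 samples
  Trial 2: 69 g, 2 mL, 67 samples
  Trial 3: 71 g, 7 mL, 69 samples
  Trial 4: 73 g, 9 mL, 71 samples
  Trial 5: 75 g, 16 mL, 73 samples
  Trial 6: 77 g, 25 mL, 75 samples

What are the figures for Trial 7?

79 g, 41 mL, 77 samples

G goes 67, 69, 71, 73, 75, 77 → 79 (+2 each step).
ML: each term is the sum of the two before it; 5, 2, 7, 9, 16, 25 → 41.
Samples: always the previous value of the g, so 3, 67, 69, 71, 73, 75 → 77.
Putting it together: 79 g, 41 mL, 77 samples.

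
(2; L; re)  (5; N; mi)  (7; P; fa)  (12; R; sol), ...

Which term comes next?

For the first value, each term is the sum of the two before it: 2, 5, 7, 12 → 19.
Letter goes L, N, P, R → T (letters move forward 2 places in the alphabet).
Note — runs through the solfège scale do→ti: re, mi, fa, sol → la.
So the next term is (19; T; la).

(19; T; la)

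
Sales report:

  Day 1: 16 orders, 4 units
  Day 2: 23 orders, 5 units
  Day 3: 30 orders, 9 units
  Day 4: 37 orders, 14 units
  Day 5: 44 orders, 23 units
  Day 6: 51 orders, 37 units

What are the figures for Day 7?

Orders: +7 each step; 16, 23, 30, 37, 44, 51 → 58.
For the units, each term is the sum of the two before it: 4, 5, 9, 14, 23, 37 → 60.
Putting it together: 58 orders, 60 units.

58 orders, 60 units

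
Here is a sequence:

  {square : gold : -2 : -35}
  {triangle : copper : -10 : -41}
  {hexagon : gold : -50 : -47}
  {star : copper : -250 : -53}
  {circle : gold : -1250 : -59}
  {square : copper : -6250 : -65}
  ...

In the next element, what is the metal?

Metal: alternates gold ↔ copper, so gold, copper, gold, copper, gold, copper → gold.

gold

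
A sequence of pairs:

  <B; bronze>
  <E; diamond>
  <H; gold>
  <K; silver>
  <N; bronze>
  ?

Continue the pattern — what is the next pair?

Letter — letters move forward 3 places in the alphabet: B, E, H, K, N → Q.
Rank: bronze, diamond, gold, silver, bronze → diamond (repeats bronze → diamond → gold → silver).
So the next pair is <Q; diamond>.

<Q; diamond>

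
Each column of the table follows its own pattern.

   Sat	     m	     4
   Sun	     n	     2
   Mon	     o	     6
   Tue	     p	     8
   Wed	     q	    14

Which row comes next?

Day: Sat, Sun, Mon, Tue, Wed → Thu (runs through the weekdays Mon→Sun).
Letter goes m, n, o, p, q → r (letters move forward 1 place in the alphabet).
Third component: 4, 2, 6, 8, 14 → 22 (each term is the sum of the two before it).
Putting it together: Thu  r  22.

Thu  r  22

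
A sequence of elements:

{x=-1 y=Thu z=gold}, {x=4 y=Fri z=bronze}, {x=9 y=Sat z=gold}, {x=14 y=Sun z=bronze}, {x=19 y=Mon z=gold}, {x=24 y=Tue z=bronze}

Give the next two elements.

{x=29 y=Wed z=gold}, {x=34 y=Thu z=bronze}

X — +5 each step: -1, 4, 9, 14, 19, 24 → 29 → 34.
Y: runs through the weekdays Mon→Sun, so Thu, Fri, Sat, Sun, Mon, Tue → Wed → Thu.
Z — alternates gold ↔ bronze: gold, bronze, gold, bronze, gold, bronze → gold → bronze.
Putting the parts together: {x=29 y=Wed z=gold} and then {x=34 y=Thu z=bronze}.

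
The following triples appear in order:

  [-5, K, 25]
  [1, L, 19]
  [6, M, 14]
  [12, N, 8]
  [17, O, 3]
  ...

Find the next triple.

First value goes -5, 1, 6, 12, 17 → 23 (alternating steps +6, +5, +6, +5, …).
Letter — letters move forward 1 place in the alphabet: K, L, M, N, O → P.
For the third value, together with the first value always sums to 20: 25, 19, 14, 8, 3 → -3.
So the next triple is [23, P, -3].

[23, P, -3]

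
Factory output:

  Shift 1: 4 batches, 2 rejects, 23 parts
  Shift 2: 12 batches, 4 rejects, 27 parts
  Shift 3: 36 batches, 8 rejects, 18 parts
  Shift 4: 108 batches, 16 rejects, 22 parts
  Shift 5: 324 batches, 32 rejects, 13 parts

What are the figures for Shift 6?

Batches — ×3 each step: 4, 12, 36, 108, 324 → 972.
Rejects goes 2, 4, 8, 16, 32 → 64 (×2 each step).
Parts: alternating steps +4, −9, +4, −9, …, so 23, 27, 18, 22, 13 → 17.
Putting it together: 972 batches, 64 rejects, 17 parts.

972 batches, 64 rejects, 17 parts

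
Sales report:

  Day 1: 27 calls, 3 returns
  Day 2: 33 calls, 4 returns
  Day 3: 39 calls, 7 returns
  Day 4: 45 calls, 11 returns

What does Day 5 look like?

51 calls, 18 returns

Calls: +6 each step, so 27, 33, 39, 45 → 51.
Returns — each term is the sum of the two before it: 3, 4, 7, 11 → 18.
Putting it together: 51 calls, 18 returns.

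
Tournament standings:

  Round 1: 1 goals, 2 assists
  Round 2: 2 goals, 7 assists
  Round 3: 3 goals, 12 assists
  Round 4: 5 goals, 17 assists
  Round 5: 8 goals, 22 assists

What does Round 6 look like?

For the goals, each term is the sum of the two before it: 1, 2, 3, 5, 8 → 13.
Assists goes 2, 7, 12, 17, 22 → 27 (+5 each step).
Putting it together: 13 goals, 27 assists.

13 goals, 27 assists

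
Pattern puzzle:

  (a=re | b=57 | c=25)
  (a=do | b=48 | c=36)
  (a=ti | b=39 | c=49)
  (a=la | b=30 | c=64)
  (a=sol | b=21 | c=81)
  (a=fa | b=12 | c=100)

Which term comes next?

A: runs backward through the solfège scale do→ti; re, do, ti, la, sol, fa → mi.
B: −9 each step, so 57, 48, 39, 30, 21, 12 → 3.
C: perfect squares: 5², 6², 7², …; 25, 36, 49, 64, 81, 100 → 121.
So the next term is (a=mi | b=3 | c=121).

(a=mi | b=3 | c=121)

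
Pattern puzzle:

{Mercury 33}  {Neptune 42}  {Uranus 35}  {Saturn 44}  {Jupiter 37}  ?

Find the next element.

Planet — runs backward through the planets Mercury→Neptune: Mercury, Neptune, Uranus, Saturn, Jupiter → Mars.
For the second value, alternating steps +9, −7, +9, −7, …: 33, 42, 35, 44, 37 → 46.
So the next element is {Mars 46}.

{Mars 46}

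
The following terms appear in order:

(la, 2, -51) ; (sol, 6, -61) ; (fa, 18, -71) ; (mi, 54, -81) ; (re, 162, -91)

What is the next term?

For the note, runs backward through the solfège scale do→ti: la, sol, fa, mi, re → do.
Second value: ×3 each step; 2, 6, 18, 54, 162 → 486.
Third value: −10 each step; -51, -61, -71, -81, -91 → -101.
Combining the parts gives (do, 486, -101).

(do, 486, -101)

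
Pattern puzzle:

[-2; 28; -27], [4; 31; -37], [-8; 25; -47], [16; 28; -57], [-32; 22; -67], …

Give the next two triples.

[64; 25; -77], [-128; 19; -87]

For the first slot, ×(-2) each step: -2, 4, -8, 16, -32 → 64 → -128.
For the second slot, alternating steps +3, −6, +3, −6, …: 28, 31, 25, 28, 22 → 25 → 19.
Third slot: -27, -37, -47, -57, -67 → -77 → -87 (−10 each step).
Putting the parts together: [64; 25; -77] and then [-128; 19; -87].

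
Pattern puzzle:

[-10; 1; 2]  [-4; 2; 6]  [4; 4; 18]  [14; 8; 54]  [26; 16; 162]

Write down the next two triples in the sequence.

First part goes -10, -4, 4, 14, 26 → 40 → 56 (differences are 6, 8, 10, … (increasing by 2 each time)).
For the second part, ×2 each step: 1, 2, 4, 8, 16 → 32 → 64.
Third part: ×3 each step, so 2, 6, 18, 54, 162 → 486 → 1458.
So the next two triples are [40; 32; 486] and [56; 64; 1458].

[40; 32; 486], [56; 64; 1458]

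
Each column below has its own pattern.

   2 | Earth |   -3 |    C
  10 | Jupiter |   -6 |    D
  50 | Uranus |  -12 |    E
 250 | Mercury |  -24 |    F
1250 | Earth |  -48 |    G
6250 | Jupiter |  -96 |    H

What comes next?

31250  Uranus  -192  I

First component: 2, 10, 50, 250, 1250, 6250 → 31250 (×5 each step).
Planet: Earth, Jupiter, Uranus, Mercury, Earth, Jupiter → Uranus (repeats Earth → Jupiter → Uranus → Mercury).
Third component: -3, -6, -12, -24, -48, -96 → -192 (×2 each step).
Letter: letters move forward 1 place in the alphabet, so C, D, E, F, G, H → I.
So the next row is 31250  Uranus  -192  I.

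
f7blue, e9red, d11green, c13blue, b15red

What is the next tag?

Letter goes f, e, d, c, b → a (letters move back 1 place in the alphabet).
Second component: 7, 9, 11, 13, 15 → 17 (+2 each step).
Colour: repeats blue → red → green; blue, red, green, blue, red → green.
Putting it together: a17green.

a17green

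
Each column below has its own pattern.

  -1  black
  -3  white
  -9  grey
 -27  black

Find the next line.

For the first component, ×3 each step: -1, -3, -9, -27 → -81.
Shade goes black, white, grey, black → white (repeats black → white → grey).
Combining the parts gives -81  white.

-81  white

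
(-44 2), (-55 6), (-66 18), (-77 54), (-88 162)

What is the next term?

First slot: -44, -55, -66, -77, -88 → -99 (−11 each step).
Second slot — ×3 each step: 2, 6, 18, 54, 162 → 486.
Combining the parts gives (-99 486).

(-99 486)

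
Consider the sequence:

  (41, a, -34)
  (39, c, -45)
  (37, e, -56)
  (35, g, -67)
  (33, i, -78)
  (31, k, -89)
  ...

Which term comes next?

(29, m, -100)

First value goes 41, 39, 37, 35, 33, 31 → 29 (−2 each step).
Letter: letters move forward 2 places in the alphabet, so a, c, e, g, i, k → m.
Third value: -34, -45, -56, -67, -78, -89 → -100 (−11 each step).
Putting it together: (29, m, -100).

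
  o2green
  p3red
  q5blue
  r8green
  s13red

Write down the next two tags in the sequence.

t21blue then u34green

For the letter, letters move forward 1 place in the alphabet: o, p, q, r, s → t → u.
Second component goes 2, 3, 5, 8, 13 → 21 → 34 (each term is the sum of the two before it).
Colour: green, red, blue, green, red → blue → green (repeats green → red → blue).
So the next two tags are t21blue and u34green.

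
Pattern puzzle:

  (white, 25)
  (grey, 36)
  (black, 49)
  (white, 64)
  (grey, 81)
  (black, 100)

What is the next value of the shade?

Shade: repeats white → grey → black; white, grey, black, white, grey, black → white.

white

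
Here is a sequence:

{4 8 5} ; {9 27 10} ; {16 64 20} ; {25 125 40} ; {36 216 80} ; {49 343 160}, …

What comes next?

{64 512 320}

For the first value, perfect squares: 2², 3², 4², …: 4, 9, 16, 25, 36, 49 → 64.
Second value goes 8, 27, 64, 125, 216, 343 → 512 (perfect cubes: 2³, 3³, 4³, …).
Third value — ×2 each step: 5, 10, 20, 40, 80, 160 → 320.
Putting it together: {64 512 320}.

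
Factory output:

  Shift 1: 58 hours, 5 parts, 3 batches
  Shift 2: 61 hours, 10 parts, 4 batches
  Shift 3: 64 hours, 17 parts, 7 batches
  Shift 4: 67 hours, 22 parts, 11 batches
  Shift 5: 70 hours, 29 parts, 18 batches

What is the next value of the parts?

Parts — alternating steps +5, +7, +5, +7, …: 5, 10, 17, 22, 29 → 34.

34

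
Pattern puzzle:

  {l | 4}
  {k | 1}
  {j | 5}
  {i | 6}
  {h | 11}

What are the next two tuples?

{g | 17}, {f | 28}

Letter goes l, k, j, i, h → g → f (letters move back 1 place in the alphabet).
For the second slot, each term is the sum of the two before it: 4, 1, 5, 6, 11 → 17 → 28.
So the next two tuples are {g | 17} and {f | 28}.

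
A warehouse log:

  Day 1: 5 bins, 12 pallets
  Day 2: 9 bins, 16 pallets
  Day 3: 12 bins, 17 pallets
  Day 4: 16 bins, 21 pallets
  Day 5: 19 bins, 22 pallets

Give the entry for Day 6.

23 bins, 26 pallets

Bins: alternating steps +4, +3, +4, +3, …, so 5, 9, 12, 16, 19 → 23.
Pallets: alternating steps +4, +1, +4, +1, …; 12, 16, 17, 21, 22 → 26.
Combining the parts gives 23 bins, 26 pallets.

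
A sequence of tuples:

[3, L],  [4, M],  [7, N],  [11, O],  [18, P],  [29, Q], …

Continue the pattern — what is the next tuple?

[47, R]

First coordinate goes 3, 4, 7, 11, 18, 29 → 47 (each term is the sum of the two before it).
Letter goes L, M, N, O, P, Q → R (letters move forward 1 place in the alphabet).
Putting it together: [47, R].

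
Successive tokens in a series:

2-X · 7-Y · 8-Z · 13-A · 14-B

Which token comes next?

19-C

First component: alternating steps +5, +1, +5, +1, …, so 2, 7, 8, 13, 14 → 19.
Letter — letters move forward 1 place in the alphabet, wrapping Z→A: X, Y, Z, A, B → C.
Combining the parts gives 19-C.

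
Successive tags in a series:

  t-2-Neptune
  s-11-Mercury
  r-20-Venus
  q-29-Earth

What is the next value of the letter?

Letter goes t, s, r, q → p (letters move back 1 place in the alphabet).

p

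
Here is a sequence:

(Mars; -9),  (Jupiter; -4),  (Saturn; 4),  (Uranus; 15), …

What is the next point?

(Neptune; 29)

Planet goes Mars, Jupiter, Saturn, Uranus → Neptune (runs through the planets Mercury→Neptune).
For the second component, differences are 5, 8, 11, … (increasing by 3 each time): -9, -4, 4, 15 → 29.
Combining the parts gives (Neptune; 29).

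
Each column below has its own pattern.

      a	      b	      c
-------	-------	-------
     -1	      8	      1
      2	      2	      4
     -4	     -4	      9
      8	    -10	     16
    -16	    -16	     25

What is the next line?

32  -22  36

Column a — ×(-2) each step: -1, 2, -4, 8, -16 → 32.
For the column b, −6 each step: 8, 2, -4, -10, -16 → -22.
Column c: 1, 4, 9, 16, 25 → 36 (perfect squares: 1², 2², 3², …).
So the next line is 32  -22  36.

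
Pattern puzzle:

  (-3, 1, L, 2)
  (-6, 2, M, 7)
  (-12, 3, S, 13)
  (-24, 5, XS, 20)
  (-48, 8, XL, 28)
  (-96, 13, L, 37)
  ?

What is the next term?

(-192, 21, M, 47)

First value: -3, -6, -12, -24, -48, -96 → -192 (×2 each step).
Second value — each term is the sum of the two before it: 1, 2, 3, 5, 8, 13 → 21.
For the size, repeats L → M → S → XS → XL: L, M, S, XS, XL, L → M.
For the fourth value, differences are 5, 6, 7, … (increasing by 1 each time): 2, 7, 13, 20, 28, 37 → 47.
So the next term is (-192, 21, M, 47).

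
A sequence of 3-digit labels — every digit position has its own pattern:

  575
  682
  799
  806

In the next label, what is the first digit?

9

First digit: 5, 6, 7, 8 → 9 (+1 each step, mod 10).
Second digit: 7, 8, 9, 0 → 1 (+1 each step, mod 10).
Third digit goes 5, 2, 9, 6 → 3 (−3 each step, mod 10).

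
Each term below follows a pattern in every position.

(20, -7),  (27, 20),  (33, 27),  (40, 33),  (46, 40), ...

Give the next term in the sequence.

First slot — alternating steps +7, +6, +7, +6, …: 20, 27, 33, 40, 46 → 53.
Second slot: always the previous value of the first slot, so -7, 20, 27, 33, 40 → 46.
Putting it together: (53, 46).

(53, 46)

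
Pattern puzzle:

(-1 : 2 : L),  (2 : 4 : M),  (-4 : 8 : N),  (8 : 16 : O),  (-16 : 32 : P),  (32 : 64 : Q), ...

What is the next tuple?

(-64 : 128 : R)

First component: -1, 2, -4, 8, -16, 32 → -64 (×(-2) each step).
Second component goes 2, 4, 8, 16, 32, 64 → 128 (×2 each step).
Letter goes L, M, N, O, P, Q → R (letters move forward 1 place in the alphabet).
So the next tuple is (-64 : 128 : R).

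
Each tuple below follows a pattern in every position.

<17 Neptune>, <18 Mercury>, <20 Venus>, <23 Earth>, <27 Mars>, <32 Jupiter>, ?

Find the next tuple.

First coordinate: 17, 18, 20, 23, 27, 32 → 38 (differences are 1, 2, 3, … (increasing by 1 each time)).
For the planet, runs through the planets Mercury→Neptune: Neptune, Mercury, Venus, Earth, Mars, Jupiter → Saturn.
So the next tuple is <38 Saturn>.

<38 Saturn>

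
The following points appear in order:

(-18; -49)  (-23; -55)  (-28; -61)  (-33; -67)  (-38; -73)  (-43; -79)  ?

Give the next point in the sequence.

(-48; -85)

First component: −5 each step, so -18, -23, -28, -33, -38, -43 → -48.
Second component: -49, -55, -61, -67, -73, -79 → -85 (−6 each step).
So the next point is (-48; -85).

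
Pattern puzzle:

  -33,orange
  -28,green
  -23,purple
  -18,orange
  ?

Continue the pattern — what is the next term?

-13,green

First coordinate goes -33, -28, -23, -18 → -13 (+5 each step).
Colour: orange, green, purple, orange → green (repeats orange → green → purple).
Combining the parts gives -13,green.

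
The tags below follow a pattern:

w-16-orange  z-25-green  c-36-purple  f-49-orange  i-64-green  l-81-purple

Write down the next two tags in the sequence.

o-100-orange then r-121-green

Letter — letters move forward 3 places in the alphabet, wrapping Z→A: w, z, c, f, i, l → o → r.
Second component — perfect squares: 4², 5², 6², …: 16, 25, 36, 49, 64, 81 → 100 → 121.
For the colour, repeats orange → green → purple: orange, green, purple, orange, green, purple → orange → green.
Putting the parts together: o-100-orange and then r-121-green.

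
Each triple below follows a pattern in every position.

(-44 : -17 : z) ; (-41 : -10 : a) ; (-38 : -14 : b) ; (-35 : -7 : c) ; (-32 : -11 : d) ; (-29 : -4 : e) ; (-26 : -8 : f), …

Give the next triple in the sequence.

First part: +3 each step; -44, -41, -38, -35, -32, -29, -26 → -23.
For the second part, alternating steps +7, −4, +7, −4, …: -17, -10, -14, -7, -11, -4, -8 → -1.
Letter — letters move forward 1 place in the alphabet, wrapping Z→A: z, a, b, c, d, e, f → g.
Putting it together: (-23 : -1 : g).

(-23 : -1 : g)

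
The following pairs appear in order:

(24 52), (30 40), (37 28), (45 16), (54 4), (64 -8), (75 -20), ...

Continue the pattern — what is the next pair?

First slot: differences are 6, 7, 8, … (increasing by 1 each time); 24, 30, 37, 45, 54, 64, 75 → 87.
Second slot: 52, 40, 28, 16, 4, -8, -20 → -32 (−12 each step).
Combining the parts gives (87 -32).

(87 -32)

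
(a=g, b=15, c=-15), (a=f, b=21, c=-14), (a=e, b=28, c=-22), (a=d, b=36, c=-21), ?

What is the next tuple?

A: letters move back 1 place in the alphabet, so g, f, e, d → c.
B: differences are 6, 7, 8, … (increasing by 1 each time), so 15, 21, 28, 36 → 45.
For the c, alternating steps +1, −8, +1, −8, …: -15, -14, -22, -21 → -29.
So the next tuple is (a=c, b=45, c=-29).

(a=c, b=45, c=-29)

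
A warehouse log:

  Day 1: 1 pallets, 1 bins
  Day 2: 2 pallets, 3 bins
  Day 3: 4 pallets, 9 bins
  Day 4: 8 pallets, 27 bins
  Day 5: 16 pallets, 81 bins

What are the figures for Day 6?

32 pallets, 243 bins

Pallets goes 1, 2, 4, 8, 16 → 32 (×2 each step).
Bins: ×3 each step; 1, 3, 9, 27, 81 → 243.
Putting it together: 32 pallets, 243 bins.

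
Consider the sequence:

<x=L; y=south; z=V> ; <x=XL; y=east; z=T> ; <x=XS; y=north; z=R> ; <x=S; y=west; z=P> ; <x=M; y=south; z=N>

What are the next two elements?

X goes L, XL, XS, S, M → L → XL (runs through clothing sizes XS→XL).
For the y, repeats south → east → north → west: south, east, north, west, south → east → north.
For the z, letters move back 2 places in the alphabet: V, T, R, P, N → L → J.
Putting the parts together: <x=L; y=east; z=L> and then <x=XL; y=north; z=J>.

<x=L; y=east; z=L>, <x=XL; y=north; z=J>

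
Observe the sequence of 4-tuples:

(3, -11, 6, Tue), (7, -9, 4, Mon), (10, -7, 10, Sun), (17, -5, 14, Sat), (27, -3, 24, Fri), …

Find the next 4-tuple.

For the first value, each term is the sum of the two before it: 3, 7, 10, 17, 27 → 44.
Second value: -11, -9, -7, -5, -3 → -1 (+2 each step).
Third value: each term is the sum of the two before it; 6, 4, 10, 14, 24 → 38.
Day — runs backward through the weekdays Mon→Sun: Tue, Mon, Sun, Sat, Fri → Thu.
Combining the parts gives (44, -1, 38, Thu).

(44, -1, 38, Thu)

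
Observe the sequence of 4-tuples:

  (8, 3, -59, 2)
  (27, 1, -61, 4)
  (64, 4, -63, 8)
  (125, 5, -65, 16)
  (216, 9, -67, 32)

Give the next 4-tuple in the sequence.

For the first value, perfect cubes: 2³, 3³, 4³, …: 8, 27, 64, 125, 216 → 343.
Second value: 3, 1, 4, 5, 9 → 14 (each term is the sum of the two before it).
Third value goes -59, -61, -63, -65, -67 → -69 (−2 each step).
For the fourth value, ×2 each step: 2, 4, 8, 16, 32 → 64.
Putting it together: (343, 14, -69, 64).

(343, 14, -69, 64)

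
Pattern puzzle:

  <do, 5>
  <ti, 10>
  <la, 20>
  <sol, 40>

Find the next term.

<fa, 80>

Note — runs backward through the solfège scale do→ti: do, ti, la, sol → fa.
Second part: ×2 each step, so 5, 10, 20, 40 → 80.
So the next term is <fa, 80>.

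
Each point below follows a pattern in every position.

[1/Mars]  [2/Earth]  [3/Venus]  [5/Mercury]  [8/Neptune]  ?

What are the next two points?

First slot — each term is the sum of the two before it: 1, 2, 3, 5, 8 → 13 → 21.
Planet — runs backward through the planets Mercury→Neptune: Mars, Earth, Venus, Mercury, Neptune → Uranus → Saturn.
So the next two points are [13/Uranus] and [21/Saturn].

[13/Uranus], [21/Saturn]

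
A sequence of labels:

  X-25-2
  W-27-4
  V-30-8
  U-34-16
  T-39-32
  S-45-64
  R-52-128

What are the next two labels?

For the letter, letters move back 1 place in the alphabet: X, W, V, U, T, S, R → Q → P.
Second component: differences are 2, 3, 4, … (increasing by 1 each time); 25, 27, 30, 34, 39, 45, 52 → 60 → 69.
For the third component, ×2 each step: 2, 4, 8, 16, 32, 64, 128 → 256 → 512.
Putting the parts together: Q-60-256 and then P-69-512.

Q-60-256 then P-69-512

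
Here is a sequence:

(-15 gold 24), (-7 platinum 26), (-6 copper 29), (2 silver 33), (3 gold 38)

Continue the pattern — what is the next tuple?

(11 platinum 44)

First coordinate: alternating steps +8, +1, +8, +1, …; -15, -7, -6, 2, 3 → 11.
Metal: repeats gold → platinum → copper → silver; gold, platinum, copper, silver, gold → platinum.
Third coordinate — differences are 2, 3, 4, … (increasing by 1 each time): 24, 26, 29, 33, 38 → 44.
So the next tuple is (11 platinum 44).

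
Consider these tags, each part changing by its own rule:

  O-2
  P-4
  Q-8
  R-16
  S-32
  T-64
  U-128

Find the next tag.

V-256

Letter — letters move forward 1 place in the alphabet: O, P, Q, R, S, T, U → V.
Second component goes 2, 4, 8, 16, 32, 64, 128 → 256 (×2 each step).
So the next tag is V-256.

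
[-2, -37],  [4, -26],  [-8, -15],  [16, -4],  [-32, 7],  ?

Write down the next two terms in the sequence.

First slot — ×(-2) each step: -2, 4, -8, 16, -32 → 64 → -128.
Second slot goes -37, -26, -15, -4, 7 → 18 → 29 (+11 each step).
So the next two terms are [64, 18] and [-128, 29].

[64, 18], [-128, 29]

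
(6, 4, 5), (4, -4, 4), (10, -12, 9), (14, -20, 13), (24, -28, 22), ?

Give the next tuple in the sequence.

First part: each term is the sum of the two before it, so 6, 4, 10, 14, 24 → 38.
Second part: 4, -4, -12, -20, -28 → -36 (−8 each step).
Third part — each term is the sum of the two before it: 5, 4, 9, 13, 22 → 35.
So the next tuple is (38, -36, 35).

(38, -36, 35)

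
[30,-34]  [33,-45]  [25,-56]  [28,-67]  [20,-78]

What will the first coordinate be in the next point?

First coordinate — alternating steps +3, −8, +3, −8, …: 30, 33, 25, 28, 20 → 23.

23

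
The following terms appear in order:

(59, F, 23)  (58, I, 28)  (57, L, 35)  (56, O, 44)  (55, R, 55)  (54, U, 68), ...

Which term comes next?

(53, X, 83)

First part: 59, 58, 57, 56, 55, 54 → 53 (−1 each step).
Letter: letters move forward 3 places in the alphabet, so F, I, L, O, R, U → X.
For the third part, differences are 5, 7, 9, … (increasing by 2 each time): 23, 28, 35, 44, 55, 68 → 83.
Combining the parts gives (53, X, 83).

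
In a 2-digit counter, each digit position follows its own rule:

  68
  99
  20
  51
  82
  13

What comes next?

44

First digit: +3 each step, mod 10, so 6, 9, 2, 5, 8, 1 → 4.
For the second digit, +1 each step, mod 10: 8, 9, 0, 1, 2, 3 → 4.
Combining the parts gives 44.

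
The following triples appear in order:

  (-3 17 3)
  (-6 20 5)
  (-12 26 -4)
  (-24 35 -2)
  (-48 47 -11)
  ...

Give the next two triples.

(-96 62 -9), (-192 80 -18)

For the first coordinate, ×2 each step: -3, -6, -12, -24, -48 → -96 → -192.
Second coordinate — differences are 3, 6, 9, … (increasing by 3 each time): 17, 20, 26, 35, 47 → 62 → 80.
Third coordinate goes 3, 5, -4, -2, -11 → -9 → -18 (alternating steps +2, −9, +2, −9, …).
Putting the parts together: (-96 62 -9) and then (-192 80 -18).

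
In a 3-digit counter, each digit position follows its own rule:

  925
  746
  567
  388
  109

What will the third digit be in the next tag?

0

Third digit — +1 each step, mod 10: 5, 6, 7, 8, 9 → 0.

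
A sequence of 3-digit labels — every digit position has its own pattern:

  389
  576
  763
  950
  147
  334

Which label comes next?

521

First digit: 3, 5, 7, 9, 1, 3 → 5 (+2 each step, mod 10).
Second digit — −1 each step, mod 10: 8, 7, 6, 5, 4, 3 → 2.
Third digit: −3 each step, mod 10, so 9, 6, 3, 0, 7, 4 → 1.
Combining the parts gives 521.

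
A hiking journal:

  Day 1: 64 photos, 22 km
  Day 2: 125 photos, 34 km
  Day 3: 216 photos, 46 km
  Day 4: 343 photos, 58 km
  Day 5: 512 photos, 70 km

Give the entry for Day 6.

Photos: perfect cubes: 4³, 5³, 6³, …, so 64, 125, 216, 343, 512 → 729.
Km goes 22, 34, 46, 58, 70 → 82 (+12 each step).
Combining the parts gives 729 photos, 82 km.

729 photos, 82 km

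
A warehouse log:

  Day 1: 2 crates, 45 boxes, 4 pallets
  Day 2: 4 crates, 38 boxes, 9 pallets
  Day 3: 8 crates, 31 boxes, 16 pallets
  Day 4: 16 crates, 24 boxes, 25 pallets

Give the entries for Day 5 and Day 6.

32 crates, 17 boxes, 36 pallets; 64 crates, 10 boxes, 49 pallets

Crates: 2, 4, 8, 16 → 32 → 64 (×2 each step).
Boxes — −7 each step: 45, 38, 31, 24 → 17 → 10.
Pallets — perfect squares: 2², 3², 4², …: 4, 9, 16, 25 → 36 → 49.
Putting the parts together: 32 crates, 17 boxes, 36 pallets and then 64 crates, 10 boxes, 49 pallets.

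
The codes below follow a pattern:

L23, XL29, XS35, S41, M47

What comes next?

Size: runs through clothing sizes XS→XL; L, XL, XS, S, M → L.
Second component: 23, 29, 35, 41, 47 → 53 (+6 each step).
Putting it together: L53.

L53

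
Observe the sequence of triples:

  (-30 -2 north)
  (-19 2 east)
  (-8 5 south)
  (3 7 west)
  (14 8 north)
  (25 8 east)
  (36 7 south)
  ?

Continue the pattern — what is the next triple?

For the first entry, +11 each step: -30, -19, -8, 3, 14, 25, 36 → 47.
Second entry goes -2, 2, 5, 7, 8, 8, 7 → 5 (differences are 4, 3, 2, … (decreasing by 1 each time)).
Direction: north, east, south, west, north, east, south → west (repeats north → east → south → west).
Putting it together: (47 5 west).

(47 5 west)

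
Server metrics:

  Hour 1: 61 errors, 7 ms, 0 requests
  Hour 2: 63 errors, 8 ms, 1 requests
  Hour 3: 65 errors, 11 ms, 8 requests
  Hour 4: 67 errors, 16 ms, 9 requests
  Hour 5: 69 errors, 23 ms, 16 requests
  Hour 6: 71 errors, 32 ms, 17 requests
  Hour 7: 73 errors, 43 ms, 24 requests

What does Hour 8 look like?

Errors goes 61, 63, 65, 67, 69, 71, 73 → 75 (+2 each step).
Ms — differences are 1, 3, 5, … (increasing by 2 each time): 7, 8, 11, 16, 23, 32, 43 → 56.
Requests goes 0, 1, 8, 9, 16, 17, 24 → 25 (alternating steps +1, +7, +1, +7, …).
Putting it together: 75 errors, 56 ms, 25 requests.

75 errors, 56 ms, 25 requests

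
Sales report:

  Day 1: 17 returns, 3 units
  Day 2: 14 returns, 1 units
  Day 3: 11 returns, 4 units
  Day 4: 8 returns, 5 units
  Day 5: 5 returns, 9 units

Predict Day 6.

Returns: 17, 14, 11, 8, 5 → 2 (−3 each step).
Units: each term is the sum of the two before it, so 3, 1, 4, 5, 9 → 14.
So the next record is 2 returns, 14 units.

2 returns, 14 units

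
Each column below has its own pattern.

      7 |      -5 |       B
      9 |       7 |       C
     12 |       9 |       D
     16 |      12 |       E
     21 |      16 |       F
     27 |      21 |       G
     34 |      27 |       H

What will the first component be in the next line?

First component: 7, 9, 12, 16, 21, 27, 34 → 42 (differences are 2, 3, 4, … (increasing by 1 each time)).
Second component goes -5, 7, 9, 12, 16, 21, 27 → 34 (always the previous value of the first component).
Letter: letters move forward 1 place in the alphabet, so B, C, D, E, F, G, H → I.

42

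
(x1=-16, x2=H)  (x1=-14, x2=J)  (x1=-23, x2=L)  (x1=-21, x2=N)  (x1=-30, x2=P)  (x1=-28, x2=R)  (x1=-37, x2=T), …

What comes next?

(x1=-35, x2=V)

X1: alternating steps +2, −9, +2, −9, …; -16, -14, -23, -21, -30, -28, -37 → -35.
X2 goes H, J, L, N, P, R, T → V (letters move forward 2 places in the alphabet).
Putting it together: (x1=-35, x2=V).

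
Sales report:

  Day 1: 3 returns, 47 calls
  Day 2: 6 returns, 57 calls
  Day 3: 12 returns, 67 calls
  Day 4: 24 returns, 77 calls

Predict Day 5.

Returns: ×2 each step; 3, 6, 12, 24 → 48.
Calls — +10 each step: 47, 57, 67, 77 → 87.
So the next row is 48 returns, 87 calls.

48 returns, 87 calls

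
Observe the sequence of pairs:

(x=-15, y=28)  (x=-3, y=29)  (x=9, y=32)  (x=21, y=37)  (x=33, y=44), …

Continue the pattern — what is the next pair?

(x=45, y=53)

X: +12 each step; -15, -3, 9, 21, 33 → 45.
Y goes 28, 29, 32, 37, 44 → 53 (differences are 1, 3, 5, … (increasing by 2 each time)).
Putting it together: (x=45, y=53).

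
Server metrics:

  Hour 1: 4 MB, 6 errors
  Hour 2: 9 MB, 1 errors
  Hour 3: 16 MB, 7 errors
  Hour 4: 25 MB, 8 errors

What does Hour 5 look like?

36 MB, 15 errors

MB: perfect squares: 2², 3², 4², …, so 4, 9, 16, 25 → 36.
Errors: each term is the sum of the two before it; 6, 1, 7, 8 → 15.
Putting it together: 36 MB, 15 errors.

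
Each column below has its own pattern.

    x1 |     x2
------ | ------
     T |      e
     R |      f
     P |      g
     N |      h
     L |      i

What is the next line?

J  j

Column x1 goes T, R, P, N, L → J (letters move back 2 places in the alphabet).
Column x2: e, f, g, h, i → j (letters move forward 1 place in the alphabet).
So the next line is J  j.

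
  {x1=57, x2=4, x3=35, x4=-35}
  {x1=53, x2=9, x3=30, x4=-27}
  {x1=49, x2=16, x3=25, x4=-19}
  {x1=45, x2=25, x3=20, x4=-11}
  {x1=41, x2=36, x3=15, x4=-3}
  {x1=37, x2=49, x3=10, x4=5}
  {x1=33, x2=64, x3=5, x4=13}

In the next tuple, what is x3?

X1: −4 each step; 57, 53, 49, 45, 41, 37, 33 → 29.
For the x2, perfect squares: 2², 3², 4², …: 4, 9, 16, 25, 36, 49, 64 → 81.
X3 — −5 each step: 35, 30, 25, 20, 15, 10, 5 → 0.
X4: -35, -27, -19, -11, -3, 5, 13 → 21 (+8 each step).

0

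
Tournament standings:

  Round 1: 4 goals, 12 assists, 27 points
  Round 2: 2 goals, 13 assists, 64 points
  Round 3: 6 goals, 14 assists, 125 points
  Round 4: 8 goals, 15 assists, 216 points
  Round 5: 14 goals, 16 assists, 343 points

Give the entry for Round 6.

Goals goes 4, 2, 6, 8, 14 → 22 (each term is the sum of the two before it).
Assists: 12, 13, 14, 15, 16 → 17 (+1 each step).
Points: perfect cubes: 3³, 4³, 5³, …, so 27, 64, 125, 216, 343 → 512.
Combining the parts gives 22 goals, 17 assists, 512 points.

22 goals, 17 assists, 512 points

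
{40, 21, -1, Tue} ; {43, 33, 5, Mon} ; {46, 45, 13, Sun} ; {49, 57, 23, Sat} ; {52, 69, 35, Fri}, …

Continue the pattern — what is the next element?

{55, 81, 49, Thu}

First component: +3 each step, so 40, 43, 46, 49, 52 → 55.
Second component: +12 each step, so 21, 33, 45, 57, 69 → 81.
Third component: differences are 6, 8, 10, … (increasing by 2 each time), so -1, 5, 13, 23, 35 → 49.
For the day, runs backward through the weekdays Mon→Sun: Tue, Mon, Sun, Sat, Fri → Thu.
So the next element is {55, 81, 49, Thu}.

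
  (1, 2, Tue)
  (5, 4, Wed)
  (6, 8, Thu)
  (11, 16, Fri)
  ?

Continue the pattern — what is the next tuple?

First part: 1, 5, 6, 11 → 17 (each term is the sum of the two before it).
Second part: 2, 4, 8, 16 → 32 (×2 each step).
Day: runs through the weekdays Mon→Sun; Tue, Wed, Thu, Fri → Sat.
Combining the parts gives (17, 32, Sat).

(17, 32, Sat)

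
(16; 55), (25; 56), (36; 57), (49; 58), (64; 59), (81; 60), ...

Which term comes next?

For the first component, perfect squares: 4², 5², 6², …: 16, 25, 36, 49, 64, 81 → 100.
Second component — +1 each step: 55, 56, 57, 58, 59, 60 → 61.
Putting it together: (100; 61).

(100; 61)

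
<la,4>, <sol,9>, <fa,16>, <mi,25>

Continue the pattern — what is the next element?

<re,36>

Note goes la, sol, fa, mi → re (runs backward through the solfège scale do→ti).
Second component goes 4, 9, 16, 25 → 36 (differences are 5, 7, 9, … (increasing by 2 each time)).
Combining the parts gives <re,36>.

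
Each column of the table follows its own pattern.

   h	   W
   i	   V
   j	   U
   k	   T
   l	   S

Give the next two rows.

m  R; n  Q

First letter: h, i, j, k, l → m → n (letters move forward 1 place in the alphabet).
Second letter goes W, V, U, T, S → R → Q (letters move back 1 place in the alphabet).
So the next two rows are m  R and n  Q.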